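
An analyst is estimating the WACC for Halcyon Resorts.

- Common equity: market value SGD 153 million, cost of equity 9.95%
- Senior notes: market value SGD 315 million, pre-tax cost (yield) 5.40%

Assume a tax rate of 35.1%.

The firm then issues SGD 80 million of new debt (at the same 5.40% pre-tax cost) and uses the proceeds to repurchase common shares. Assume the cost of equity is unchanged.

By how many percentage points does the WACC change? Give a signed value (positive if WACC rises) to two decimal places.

-1.10 pp

Current WACC:
Total capital V = 153 + 315 = 468.
Equity: weight = 153/468 = 0.3269; cost = 9.95%.
Senior notes: weight = 315/468 = 0.6731; after-tax cost = 5.4% × (1 − 35.1%) = 3.5046%.
WACC = 0.3269 × 9.9500% + 0.6731 × 3.5046% = 5.6118%.
After the change:
Total capital V = 73 + 395 = 468.
Equity: weight = 73/468 = 0.1560; cost = 9.95%.
Senior notes: weight = 395/468 = 0.8440; after-tax cost = 5.4% × (1 − 35.1%) = 3.5046%.
WACC = 0.1560 × 9.9500% + 0.8440 × 3.5046% = 4.5100%.
Change in WACC = 4.5100% − 5.6118% = -1.1018 pp.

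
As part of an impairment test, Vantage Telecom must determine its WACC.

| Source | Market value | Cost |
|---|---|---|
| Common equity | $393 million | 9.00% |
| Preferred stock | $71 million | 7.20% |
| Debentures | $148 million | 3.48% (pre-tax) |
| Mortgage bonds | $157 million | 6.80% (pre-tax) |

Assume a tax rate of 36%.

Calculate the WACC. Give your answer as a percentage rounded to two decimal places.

6.58%

Total capital V = 393 + 71 + 148 + 157 = 769.
Equity: weight = 393/769 = 0.5111; cost = 9%.
Preferred: weight = 71/769 = 0.0923; cost = 7.2%.
Debentures: weight = 148/769 = 0.1925; after-tax cost = 3.48% × (1 − 36%) = 2.2272%.
Mortgage bonds: weight = 157/769 = 0.2042; after-tax cost = 6.8% × (1 − 36%) = 4.3520%.
WACC = 0.5111 × 9.0000% + 0.0923 × 7.2000% + 0.1925 × 2.2272% + 0.2042 × 4.3520% = 6.5814%.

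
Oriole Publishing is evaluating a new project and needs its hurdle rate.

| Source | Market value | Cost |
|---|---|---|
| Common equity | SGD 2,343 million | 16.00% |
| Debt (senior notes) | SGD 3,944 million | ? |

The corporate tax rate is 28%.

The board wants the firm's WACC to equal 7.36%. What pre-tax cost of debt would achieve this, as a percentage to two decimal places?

Total capital V = 2343 + 3944 = 6287.
Equity weight = 2343/6287 = 0.3727.
Senior notes weight = 3944/6287 = 0.6273.
Equity contribution = 0.3727 × 16% = 5.9628%.
Remaining for debt = 7.36% − 5.9628% = 1.3972%.
Rd × (1 − 28%) × 0.6273 = 1.3972%  ⇒  Rd = 3.0934%.

3.09%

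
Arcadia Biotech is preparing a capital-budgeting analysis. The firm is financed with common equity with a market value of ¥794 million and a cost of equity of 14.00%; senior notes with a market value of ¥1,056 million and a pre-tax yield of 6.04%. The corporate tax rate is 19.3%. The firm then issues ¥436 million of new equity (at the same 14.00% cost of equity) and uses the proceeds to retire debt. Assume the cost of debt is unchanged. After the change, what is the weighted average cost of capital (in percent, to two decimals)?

After the change:
Total capital V = 1230 + 620 = 1850.
Equity: weight = 1230/1850 = 0.6649; cost = 14%.
Senior notes: weight = 620/1850 = 0.3351; after-tax cost = 6.04% × (1 − 19.3%) = 4.8743%.
WACC = 0.6649 × 14.0000% + 0.3351 × 4.8743% = 10.9417%.

10.94%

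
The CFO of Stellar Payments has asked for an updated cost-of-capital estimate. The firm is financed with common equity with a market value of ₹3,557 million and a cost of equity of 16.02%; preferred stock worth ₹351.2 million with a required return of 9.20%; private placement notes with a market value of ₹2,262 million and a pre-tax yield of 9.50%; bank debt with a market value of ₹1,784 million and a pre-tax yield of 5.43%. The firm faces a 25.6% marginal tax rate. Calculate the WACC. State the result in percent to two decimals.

10.49%

Total capital V = 3557 + 351.2 + 2262 + 1784 = 7954.2.
Equity: weight = 3557/7954.2 = 0.4472; cost = 16.02%.
Preferred: weight = 351.2/7954.2 = 0.0442; cost = 9.2%.
Private placement notes: weight = 2262/7954.2 = 0.2844; after-tax cost = 9.5% × (1 − 25.6%) = 7.0680%.
Bank debt: weight = 1784/7954.2 = 0.2243; after-tax cost = 5.43% × (1 − 25.6%) = 4.0399%.
WACC = 0.4472 × 16.0200% + 0.0442 × 9.2000% + 0.2844 × 7.0680% + 0.2243 × 4.0399% = 10.4862%.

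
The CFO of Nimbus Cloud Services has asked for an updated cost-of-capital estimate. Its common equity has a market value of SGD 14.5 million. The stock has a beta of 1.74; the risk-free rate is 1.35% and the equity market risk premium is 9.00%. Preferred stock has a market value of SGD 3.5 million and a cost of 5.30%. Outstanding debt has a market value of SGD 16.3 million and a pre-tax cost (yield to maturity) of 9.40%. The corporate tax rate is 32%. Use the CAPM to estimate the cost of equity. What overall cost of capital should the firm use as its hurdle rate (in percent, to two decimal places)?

10.77%

Cost of equity via CAPM: Re = 1.35% + 1.74 × 9.0% = 17.0100%.
Total capital V = 14.5 + 3.5 + 16.3 = 34.3.
Equity: weight = 14.5/34.3 = 0.4227; cost = 17.01%.
Preferred: weight = 3.5/34.3 = 0.1020; cost = 5.3%.
Debt: weight = 16.3/34.3 = 0.4752; after-tax cost = 9.4% × (1 − 32%) = 6.3920%.
WACC = 0.4227 × 17.0100% + 0.1020 × 5.3000% + 0.4752 × 6.3920% = 10.7692%.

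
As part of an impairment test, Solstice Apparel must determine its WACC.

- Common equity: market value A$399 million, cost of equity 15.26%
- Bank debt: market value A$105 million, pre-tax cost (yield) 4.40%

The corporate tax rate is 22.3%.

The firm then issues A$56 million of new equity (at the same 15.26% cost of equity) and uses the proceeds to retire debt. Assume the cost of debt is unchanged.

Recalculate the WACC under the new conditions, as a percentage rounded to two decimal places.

14.11%

After the change:
Total capital V = 455 + 49 = 504.
Equity: weight = 455/504 = 0.9028; cost = 15.26%.
Bank debt: weight = 49/504 = 0.0972; after-tax cost = 4.4% × (1 − 22.3%) = 3.4188%.
WACC = 0.9028 × 15.2600% + 0.0972 × 3.4188% = 14.1088%.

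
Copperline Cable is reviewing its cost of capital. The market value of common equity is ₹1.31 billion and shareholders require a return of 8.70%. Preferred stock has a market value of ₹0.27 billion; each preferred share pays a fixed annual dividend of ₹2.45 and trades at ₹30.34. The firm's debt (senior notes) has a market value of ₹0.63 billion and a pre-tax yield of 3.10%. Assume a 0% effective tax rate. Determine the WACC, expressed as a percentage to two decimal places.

Cost of preferred: Rp = 2.45 / 30.34 = 8.0751%.
Total capital V = 1.31 + 0.27 + 0.63 = 2.21.
Equity: weight = 1.31/2.21 = 0.5928; cost = 8.7%.
Preferred: weight = 0.27/2.21 = 0.1222; cost = 8.0751%.
Senior notes: weight = 0.63/2.21 = 0.2851; after-tax cost = 3.1% × (1 − 0%) = 3.1000%.
WACC = 0.5928 × 8.7000% + 0.1222 × 8.0751% + 0.2851 × 3.1000% = 7.0273%.

7.03%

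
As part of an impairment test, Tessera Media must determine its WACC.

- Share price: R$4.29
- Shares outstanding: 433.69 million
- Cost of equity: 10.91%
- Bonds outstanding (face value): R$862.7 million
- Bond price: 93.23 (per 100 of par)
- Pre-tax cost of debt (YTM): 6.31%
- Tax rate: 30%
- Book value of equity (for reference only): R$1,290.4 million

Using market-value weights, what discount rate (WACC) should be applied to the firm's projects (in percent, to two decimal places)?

Market value of equity E = 4.29 × 433.69m = 1860.5301m. Market value of debt D = 862.7m × 93.23/100 = 804.29521m.
Total capital V = 1860.5301 + 804.29521 = 2664.82531.
Equity: weight = 1860.5301/2664.82531 = 0.6982; cost = 10.91%.
Bonds outstanding: weight = 804.29521/2664.82531 = 0.3018; after-tax cost = 6.31% × (1 − 30%) = 4.4170%.
WACC = 0.6982 × 10.9100% + 0.3018 × 4.4170% = 8.9503%.

8.95%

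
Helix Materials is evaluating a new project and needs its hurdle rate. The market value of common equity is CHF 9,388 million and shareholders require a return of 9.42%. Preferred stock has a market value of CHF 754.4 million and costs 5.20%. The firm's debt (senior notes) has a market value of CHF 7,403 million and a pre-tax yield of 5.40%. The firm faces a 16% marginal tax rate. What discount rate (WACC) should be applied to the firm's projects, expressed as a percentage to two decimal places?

7.18%

Total capital V = 9388 + 754.4 + 7403 = 17545.4.
Equity: weight = 9388/17545.4 = 0.5351; cost = 9.42%.
Preferred: weight = 754.4/17545.4 = 0.0430; cost = 5.2%.
Senior notes: weight = 7403/17545.4 = 0.4219; after-tax cost = 5.4% × (1 − 16%) = 4.5360%.
WACC = 0.5351 × 9.4200% + 0.0430 × 5.2000% + 0.4219 × 4.5360% = 7.1778%.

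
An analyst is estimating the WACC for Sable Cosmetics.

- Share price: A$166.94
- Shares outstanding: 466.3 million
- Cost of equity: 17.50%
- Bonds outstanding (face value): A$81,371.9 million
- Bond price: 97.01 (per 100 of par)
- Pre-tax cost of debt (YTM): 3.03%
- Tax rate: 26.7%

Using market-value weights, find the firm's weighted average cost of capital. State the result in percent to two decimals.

9.81%

Market value of equity E = 166.94 × 466.3m = 77844.122m. Market value of debt D = 81371.9m × 97.01/100 = 78938.88019m.
Total capital V = 77844.122 + 78938.88019 = 156783.00219.
Equity: weight = 77844.122/156783.00219 = 0.4965; cost = 17.5%.
Bonds outstanding: weight = 78938.88019/156783.00219 = 0.5035; after-tax cost = 3.03% × (1 − 26.7%) = 2.2210%.
WACC = 0.4965 × 17.5000% + 0.5035 × 2.2210% = 9.8072%.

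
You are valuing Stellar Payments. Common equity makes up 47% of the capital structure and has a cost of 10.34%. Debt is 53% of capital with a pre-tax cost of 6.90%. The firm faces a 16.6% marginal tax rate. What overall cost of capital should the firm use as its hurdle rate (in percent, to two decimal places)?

After-tax cost of debt = 6.9% × (1 − 16.6%) = 5.7546%.
WACC = 0.470 × 10.3400% + 0.530 × 5.7546% = 7.9097%.

7.91%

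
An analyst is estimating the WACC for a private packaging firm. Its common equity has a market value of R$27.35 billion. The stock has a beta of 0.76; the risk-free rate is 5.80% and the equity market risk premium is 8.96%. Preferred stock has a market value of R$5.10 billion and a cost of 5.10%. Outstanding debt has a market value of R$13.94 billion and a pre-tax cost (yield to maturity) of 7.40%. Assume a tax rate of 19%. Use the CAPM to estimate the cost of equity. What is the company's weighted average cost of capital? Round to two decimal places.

9.80%

Cost of equity via CAPM: Re = 5.8% + 0.76 × 8.96% = 12.6096%.
Total capital V = 27.35 + 5.1 + 13.94 = 46.39.
Equity: weight = 27.35/46.39 = 0.5896; cost = 12.6096%.
Preferred: weight = 5.1/46.39 = 0.1099; cost = 5.1%.
Debt: weight = 13.94/46.39 = 0.3005; after-tax cost = 7.4% × (1 − 19%) = 5.9940%.
WACC = 0.5896 × 12.6096% + 0.1099 × 5.1000% + 0.3005 × 5.9940% = 9.7961%.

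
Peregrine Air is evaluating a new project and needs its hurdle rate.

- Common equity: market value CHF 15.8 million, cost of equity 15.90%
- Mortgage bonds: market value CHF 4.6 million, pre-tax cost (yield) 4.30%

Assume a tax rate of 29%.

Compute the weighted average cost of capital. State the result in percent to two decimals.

Total capital V = 15.8 + 4.6 = 20.4.
Equity: weight = 15.8/20.4 = 0.7745; cost = 15.9%.
Mortgage bonds: weight = 4.6/20.4 = 0.2255; after-tax cost = 4.3% × (1 − 29%) = 3.0530%.
WACC = 0.7745 × 15.9000% + 0.2255 × 3.0530% = 13.0031%.

13.00%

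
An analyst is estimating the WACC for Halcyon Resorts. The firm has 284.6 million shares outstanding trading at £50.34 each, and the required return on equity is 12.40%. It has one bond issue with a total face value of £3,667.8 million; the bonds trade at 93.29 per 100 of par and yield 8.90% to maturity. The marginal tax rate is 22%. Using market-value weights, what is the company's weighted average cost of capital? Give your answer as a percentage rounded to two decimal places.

Market value of equity E = 50.34 × 284.6m = 14326.764m. Market value of debt D = 3667.8m × 93.29/100 = 3421.69062m.
Total capital V = 14326.764 + 3421.69062 = 17748.45462.
Equity: weight = 14326.764/17748.45462 = 0.8072; cost = 12.4%.
Bonds outstanding: weight = 3421.69062/17748.45462 = 0.1928; after-tax cost = 8.9% × (1 − 22%) = 6.9420%.
WACC = 0.8072 × 12.4000% + 0.1928 × 6.9420% = 11.3478%.

11.35%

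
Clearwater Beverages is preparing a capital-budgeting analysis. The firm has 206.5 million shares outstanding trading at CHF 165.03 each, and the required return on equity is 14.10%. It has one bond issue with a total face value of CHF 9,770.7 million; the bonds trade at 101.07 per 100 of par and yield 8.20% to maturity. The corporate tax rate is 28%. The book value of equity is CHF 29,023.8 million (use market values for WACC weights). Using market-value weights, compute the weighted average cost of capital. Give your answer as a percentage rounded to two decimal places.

12.26%

Market value of equity E = 165.03 × 206.5m = 34078.695m. Market value of debt D = 9770.7m × 101.07/100 = 9875.24649m.
Total capital V = 34078.695 + 9875.24649 = 43953.94149.
Equity: weight = 34078.695/43953.94149 = 0.7753; cost = 14.1%.
Bonds outstanding: weight = 9875.24649/43953.94149 = 0.2247; after-tax cost = 8.2% × (1 − 28%) = 5.9040%.
WACC = 0.7753 × 14.1000% + 0.2247 × 5.9040% = 12.2586%.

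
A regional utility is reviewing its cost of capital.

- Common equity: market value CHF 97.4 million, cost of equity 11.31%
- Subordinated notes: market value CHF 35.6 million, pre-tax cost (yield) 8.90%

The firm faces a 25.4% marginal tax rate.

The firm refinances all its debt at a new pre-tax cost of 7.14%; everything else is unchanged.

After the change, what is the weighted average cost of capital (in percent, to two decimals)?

After the change:
Total capital V = 97.4 + 35.6 = 133.
Equity: weight = 97.4/133 = 0.7323; cost = 11.31%.
Subordinated notes: weight = 35.6/133 = 0.2677; after-tax cost = 7.14% × (1 − 25.4%) = 5.3264%.
WACC = 0.7323 × 11.3100% + 0.2677 × 5.3264% = 9.7084%.

9.71%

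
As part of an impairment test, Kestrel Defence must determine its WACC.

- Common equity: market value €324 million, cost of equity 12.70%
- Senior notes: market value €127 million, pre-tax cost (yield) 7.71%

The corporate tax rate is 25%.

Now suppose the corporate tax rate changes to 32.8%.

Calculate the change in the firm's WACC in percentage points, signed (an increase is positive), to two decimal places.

Current WACC:
Total capital V = 324 + 127 = 451.
Equity: weight = 324/451 = 0.7184; cost = 12.7%.
Senior notes: weight = 127/451 = 0.2816; after-tax cost = 7.71% × (1 − 25%) = 5.7825%.
WACC = 0.7184 × 12.7000% + 0.2816 × 5.7825% = 10.7521%.
After the change:
Total capital V = 324 + 127 = 451.
Equity: weight = 324/451 = 0.7184; cost = 12.7%.
Senior notes: weight = 127/451 = 0.2816; after-tax cost = 7.71% × (1 − 32.8%) = 5.1811%.
WACC = 0.7184 × 12.7000% + 0.2816 × 5.1811% = 10.5827%.
Change in WACC = 10.5827% − 10.7521% = -0.1693 pp.

-0.17 pp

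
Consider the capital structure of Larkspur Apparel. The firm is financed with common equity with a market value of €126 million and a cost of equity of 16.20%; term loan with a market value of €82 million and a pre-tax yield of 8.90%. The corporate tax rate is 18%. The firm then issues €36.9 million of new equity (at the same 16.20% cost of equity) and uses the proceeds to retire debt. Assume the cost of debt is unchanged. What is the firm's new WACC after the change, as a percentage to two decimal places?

After the change:
Total capital V = 162.9 + 45.1 = 208.
Equity: weight = 162.9/208 = 0.7832; cost = 16.2%.
Term loan: weight = 45.1/208 = 0.2168; after-tax cost = 8.9% × (1 − 18%) = 7.2980%.
WACC = 0.7832 × 16.2000% + 0.2168 × 7.2980% = 14.2698%.

14.27%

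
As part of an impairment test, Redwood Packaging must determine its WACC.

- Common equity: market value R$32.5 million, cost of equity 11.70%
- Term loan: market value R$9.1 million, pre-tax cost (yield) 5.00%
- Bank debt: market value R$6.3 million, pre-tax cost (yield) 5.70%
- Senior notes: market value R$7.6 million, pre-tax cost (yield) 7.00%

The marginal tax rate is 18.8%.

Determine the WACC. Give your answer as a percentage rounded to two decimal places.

8.82%

Total capital V = 32.5 + 9.1 + 6.3 + 7.6 = 55.5.
Equity: weight = 32.5/55.5 = 0.5856; cost = 11.7%.
Term loan: weight = 9.1/55.5 = 0.1640; after-tax cost = 5% × (1 − 18.8%) = 4.0600%.
Bank debt: weight = 6.3/55.5 = 0.1135; after-tax cost = 5.7% × (1 − 18.8%) = 4.6284%.
Senior notes: weight = 7.6/55.5 = 0.1369; after-tax cost = 7% × (1 − 18.8%) = 5.6840%.
WACC = 0.5856 × 11.7000% + 0.1640 × 4.0600% + 0.1135 × 4.6284% + 0.1369 × 5.6840% = 8.8208%.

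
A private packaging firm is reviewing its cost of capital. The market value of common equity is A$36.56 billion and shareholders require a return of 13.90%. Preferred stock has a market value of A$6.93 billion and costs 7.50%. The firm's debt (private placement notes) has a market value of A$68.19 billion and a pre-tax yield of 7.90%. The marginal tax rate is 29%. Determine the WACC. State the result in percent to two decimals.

8.44%

Total capital V = 36.56 + 6.93 + 68.19 = 111.68.
Equity: weight = 36.56/111.68 = 0.3274; cost = 13.9%.
Preferred: weight = 6.93/111.68 = 0.0621; cost = 7.5%.
Private placement notes: weight = 68.19/111.68 = 0.6106; after-tax cost = 7.9% × (1 − 29%) = 5.6090%.
WACC = 0.3274 × 13.9000% + 0.0621 × 7.5000% + 0.6106 × 5.6090% = 8.4405%.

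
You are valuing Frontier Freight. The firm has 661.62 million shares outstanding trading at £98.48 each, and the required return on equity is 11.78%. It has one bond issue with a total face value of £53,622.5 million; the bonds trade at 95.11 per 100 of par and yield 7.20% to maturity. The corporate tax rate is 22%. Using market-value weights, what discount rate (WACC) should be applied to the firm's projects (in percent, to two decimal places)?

Market value of equity E = 98.48 × 661.62m = 65156.3376m. Market value of debt D = 53622.5m × 95.11/100 = 51000.35975m.
Total capital V = 65156.3376 + 51000.35975 = 116156.69735.
Equity: weight = 65156.3376/116156.69735 = 0.5609; cost = 11.78%.
Bonds outstanding: weight = 51000.35975/116156.69735 = 0.4391; after-tax cost = 7.2% × (1 − 22%) = 5.6160%.
WACC = 0.5609 × 11.7800% + 0.4391 × 5.6160% = 9.0736%.

9.07%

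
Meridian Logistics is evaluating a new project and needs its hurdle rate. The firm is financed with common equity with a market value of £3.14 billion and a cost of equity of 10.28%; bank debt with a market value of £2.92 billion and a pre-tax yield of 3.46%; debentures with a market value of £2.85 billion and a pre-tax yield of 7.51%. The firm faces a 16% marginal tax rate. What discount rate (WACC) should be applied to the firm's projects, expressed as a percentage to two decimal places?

Total capital V = 3.14 + 2.92 + 2.85 = 8.91.
Equity: weight = 3.14/8.91 = 0.3524; cost = 10.28%.
Bank debt: weight = 2.92/8.91 = 0.3277; after-tax cost = 3.46% × (1 − 16%) = 2.9064%.
Debentures: weight = 2.85/8.91 = 0.3199; after-tax cost = 7.51% × (1 − 16%) = 6.3084%.
WACC = 0.3524 × 10.2800% + 0.3277 × 2.9064% + 0.3199 × 6.3084% = 6.5931%.

6.59%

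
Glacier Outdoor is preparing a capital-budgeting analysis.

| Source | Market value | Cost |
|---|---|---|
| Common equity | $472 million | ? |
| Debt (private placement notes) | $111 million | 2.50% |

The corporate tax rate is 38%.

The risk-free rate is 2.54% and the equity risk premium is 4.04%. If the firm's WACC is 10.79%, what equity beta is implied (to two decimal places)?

Total capital V = 472 + 111 = 583.
Equity weight = 472/583 = 0.8096.
Private placement notes weight = 111/583 = 0.1904.
Debt contribution = 0.1904 × 2.5% × (1 − 38%) = 0.2951%.
Required equity contribution = 10.79% − 0.2951% = 10.4949%  ⇒  Re = 12.9630%.
CAPM: 12.9630% = 2.54% + β × 4.04%  ⇒  β = 2.5799.

2.58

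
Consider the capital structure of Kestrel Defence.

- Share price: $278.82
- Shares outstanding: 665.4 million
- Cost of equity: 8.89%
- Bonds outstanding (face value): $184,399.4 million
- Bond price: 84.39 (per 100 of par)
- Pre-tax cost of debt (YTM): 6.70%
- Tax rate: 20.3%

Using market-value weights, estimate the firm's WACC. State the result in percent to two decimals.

7.27%

Market value of equity E = 278.82 × 665.4m = 185526.828m. Market value of debt D = 184399.4m × 84.39/100 = 155614.65366m.
Total capital V = 185526.828 + 155614.65366 = 341141.48166.
Equity: weight = 185526.828/341141.48166 = 0.5438; cost = 8.89%.
Bonds outstanding: weight = 155614.65366/341141.48166 = 0.4562; after-tax cost = 6.7% × (1 − 20.3%) = 5.3399%.
WACC = 0.5438 × 8.8900% + 0.4562 × 5.3399% = 7.2706%.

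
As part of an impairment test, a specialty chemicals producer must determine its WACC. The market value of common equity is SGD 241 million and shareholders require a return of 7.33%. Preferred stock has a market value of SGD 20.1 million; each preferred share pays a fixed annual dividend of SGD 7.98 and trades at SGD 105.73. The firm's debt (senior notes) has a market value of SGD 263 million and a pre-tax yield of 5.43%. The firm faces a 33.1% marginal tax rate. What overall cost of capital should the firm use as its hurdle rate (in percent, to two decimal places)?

Cost of preferred: Rp = 7.98 / 105.73 = 7.5475%.
Total capital V = 241 + 20.1 + 263 = 524.1.
Equity: weight = 241/524.1 = 0.4598; cost = 7.33%.
Preferred: weight = 20.1/524.1 = 0.0384; cost = 7.5475%.
Senior notes: weight = 263/524.1 = 0.5018; after-tax cost = 5.43% × (1 − 33.1%) = 3.6327%.
WACC = 0.4598 × 7.3300% + 0.0384 × 7.5475% + 0.5018 × 3.6327% = 5.4830%.

5.48%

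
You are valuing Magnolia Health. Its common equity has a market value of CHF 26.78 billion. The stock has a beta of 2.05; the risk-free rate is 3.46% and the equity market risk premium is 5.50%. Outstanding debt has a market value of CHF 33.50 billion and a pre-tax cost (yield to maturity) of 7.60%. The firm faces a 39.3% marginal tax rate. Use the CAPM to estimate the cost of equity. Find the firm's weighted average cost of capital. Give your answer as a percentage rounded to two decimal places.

Cost of equity via CAPM: Re = 3.46% + 2.05 × 5.5% = 14.7350%.
Total capital V = 26.78 + 33.5 = 60.28.
Equity: weight = 26.78/60.28 = 0.4443; cost = 14.735%.
Debt: weight = 33.5/60.28 = 0.5557; after-tax cost = 7.6% × (1 − 39.3%) = 4.6132%.
WACC = 0.4443 × 14.7350% + 0.5557 × 4.6132% = 9.1099%.

9.11%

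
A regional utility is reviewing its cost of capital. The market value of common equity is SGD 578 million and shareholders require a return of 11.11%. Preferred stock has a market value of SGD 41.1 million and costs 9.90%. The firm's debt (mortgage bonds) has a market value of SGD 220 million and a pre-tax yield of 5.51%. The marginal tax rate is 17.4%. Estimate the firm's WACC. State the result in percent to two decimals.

9.33%

Total capital V = 578 + 41.1 + 220 = 839.1.
Equity: weight = 578/839.1 = 0.6888; cost = 11.11%.
Preferred: weight = 41.1/839.1 = 0.0490; cost = 9.9%.
Mortgage bonds: weight = 220/839.1 = 0.2622; after-tax cost = 5.51% × (1 − 17.4%) = 4.5513%.
WACC = 0.6888 × 11.1100% + 0.0490 × 9.9000% + 0.2622 × 4.5513% = 9.3311%.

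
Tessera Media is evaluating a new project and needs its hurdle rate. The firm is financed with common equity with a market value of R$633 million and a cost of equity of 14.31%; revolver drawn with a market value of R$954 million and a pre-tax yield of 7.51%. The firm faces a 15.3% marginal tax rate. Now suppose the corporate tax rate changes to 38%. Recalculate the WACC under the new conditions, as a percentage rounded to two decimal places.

After the change:
Total capital V = 633 + 954 = 1587.
Equity: weight = 633/1587 = 0.3989; cost = 14.31%.
Revolver drawn: weight = 954/1587 = 0.6011; after-tax cost = 7.51% × (1 − 38%) = 4.6562%.
WACC = 0.3989 × 14.3100% + 0.6011 × 4.6562% = 8.5068%.

8.51%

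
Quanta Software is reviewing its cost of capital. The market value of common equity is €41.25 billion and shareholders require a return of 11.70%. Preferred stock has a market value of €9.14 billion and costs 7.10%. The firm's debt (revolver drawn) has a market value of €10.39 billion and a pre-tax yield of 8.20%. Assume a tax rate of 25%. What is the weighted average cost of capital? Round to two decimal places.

Total capital V = 41.25 + 9.14 + 10.39 = 60.78.
Equity: weight = 41.25/60.78 = 0.6787; cost = 11.7%.
Preferred: weight = 9.14/60.78 = 0.1504; cost = 7.1%.
Revolver drawn: weight = 10.39/60.78 = 0.1709; after-tax cost = 8.2% × (1 − 25%) = 6.1500%.
WACC = 0.6787 × 11.7000% + 0.1504 × 7.1000% + 0.1709 × 6.1500% = 10.0595%.

10.06%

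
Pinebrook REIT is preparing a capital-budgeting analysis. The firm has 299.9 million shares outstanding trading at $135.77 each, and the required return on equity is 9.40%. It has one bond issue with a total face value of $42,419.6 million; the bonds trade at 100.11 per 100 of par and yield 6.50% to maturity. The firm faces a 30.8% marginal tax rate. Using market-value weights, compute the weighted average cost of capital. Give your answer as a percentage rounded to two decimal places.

Market value of equity E = 135.77 × 299.9m = 40717.423m. Market value of debt D = 42419.6m × 100.11/100 = 42466.26156m.
Total capital V = 40717.423 + 42466.26156 = 83183.68456.
Equity: weight = 40717.423/83183.68456 = 0.4895; cost = 9.4%.
Bonds outstanding: weight = 42466.26156/83183.68456 = 0.5105; after-tax cost = 6.5% × (1 − 30.8%) = 4.4980%.
WACC = 0.4895 × 9.4000% + 0.5105 × 4.4980% = 6.8975%.

6.90%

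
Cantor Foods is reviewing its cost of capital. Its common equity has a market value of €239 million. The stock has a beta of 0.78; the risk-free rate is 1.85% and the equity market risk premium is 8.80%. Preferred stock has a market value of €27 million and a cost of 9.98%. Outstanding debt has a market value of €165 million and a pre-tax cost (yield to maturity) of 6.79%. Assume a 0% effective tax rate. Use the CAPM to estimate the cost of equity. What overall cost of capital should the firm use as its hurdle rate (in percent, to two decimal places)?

8.06%

Cost of equity via CAPM: Re = 1.85% + 0.78 × 8.8% = 8.7140%.
Total capital V = 239 + 27 + 165 = 431.
Equity: weight = 239/431 = 0.5545; cost = 8.714%.
Preferred: weight = 27/431 = 0.0626; cost = 9.98%.
Debt: weight = 165/431 = 0.3828; after-tax cost = 6.79% × (1 − 0%) = 6.7900%.
WACC = 0.5545 × 8.7140% + 0.0626 × 9.9800% + 0.3828 × 6.7900% = 8.0567%.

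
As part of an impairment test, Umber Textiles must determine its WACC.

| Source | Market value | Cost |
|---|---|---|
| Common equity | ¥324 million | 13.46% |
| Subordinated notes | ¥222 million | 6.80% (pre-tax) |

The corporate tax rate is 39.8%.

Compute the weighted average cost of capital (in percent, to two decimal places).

9.65%

Total capital V = 324 + 222 = 546.
Equity: weight = 324/546 = 0.5934; cost = 13.46%.
Subordinated notes: weight = 222/546 = 0.4066; after-tax cost = 6.8% × (1 − 39.8%) = 4.0936%.
WACC = 0.5934 × 13.4600% + 0.4066 × 4.0936% = 9.6517%.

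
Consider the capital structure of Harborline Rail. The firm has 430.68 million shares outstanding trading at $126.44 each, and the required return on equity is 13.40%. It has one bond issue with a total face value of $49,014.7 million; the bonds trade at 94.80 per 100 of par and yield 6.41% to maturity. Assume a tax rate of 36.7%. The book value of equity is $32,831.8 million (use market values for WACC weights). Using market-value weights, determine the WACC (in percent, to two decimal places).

Market value of equity E = 126.44 × 430.68m = 54455.1792m. Market value of debt D = 49014.7m × 94.8/100 = 46465.9356m.
Total capital V = 54455.1792 + 46465.9356 = 100921.1148.
Equity: weight = 54455.1792/100921.1148 = 0.5396; cost = 13.4%.
Bonds outstanding: weight = 46465.9356/100921.1148 = 0.4604; after-tax cost = 6.41% × (1 − 36.7%) = 4.0575%.
WACC = 0.5396 × 13.4000% + 0.4604 × 4.0575% = 9.0986%.

9.10%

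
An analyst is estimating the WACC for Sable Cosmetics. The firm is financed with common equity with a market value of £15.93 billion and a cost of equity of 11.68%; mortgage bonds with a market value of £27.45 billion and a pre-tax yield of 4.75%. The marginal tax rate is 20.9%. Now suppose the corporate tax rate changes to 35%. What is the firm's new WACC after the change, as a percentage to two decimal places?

After the change:
Total capital V = 15.93 + 27.45 = 43.38.
Equity: weight = 15.93/43.38 = 0.3672; cost = 11.68%.
Mortgage bonds: weight = 27.45/43.38 = 0.6328; after-tax cost = 4.75% × (1 − 35%) = 3.0875%.
WACC = 0.3672 × 11.6800% + 0.6328 × 3.0875% = 6.2428%.

6.24%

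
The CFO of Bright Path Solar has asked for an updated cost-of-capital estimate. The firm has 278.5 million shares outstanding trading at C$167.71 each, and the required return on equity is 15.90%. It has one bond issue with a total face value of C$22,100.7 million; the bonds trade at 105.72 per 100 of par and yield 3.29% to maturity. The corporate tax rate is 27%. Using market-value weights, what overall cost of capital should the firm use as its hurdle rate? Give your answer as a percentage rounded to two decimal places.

Market value of equity E = 167.71 × 278.5m = 46707.235m. Market value of debt D = 22100.7m × 105.72/100 = 23364.86004m.
Total capital V = 46707.235 + 23364.86004 = 70072.09504.
Equity: weight = 46707.235/70072.09504 = 0.6666; cost = 15.9%.
Bonds outstanding: weight = 23364.86004/70072.09504 = 0.3334; after-tax cost = 3.29% × (1 − 27%) = 2.4017%.
WACC = 0.6666 × 15.9000% + 0.3334 × 2.4017% = 11.3991%.

11.40%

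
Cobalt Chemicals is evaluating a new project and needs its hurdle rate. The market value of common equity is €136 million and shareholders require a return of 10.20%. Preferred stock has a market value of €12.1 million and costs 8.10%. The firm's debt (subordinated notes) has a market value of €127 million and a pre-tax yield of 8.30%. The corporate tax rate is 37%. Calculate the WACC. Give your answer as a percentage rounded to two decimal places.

Total capital V = 136 + 12.1 + 127 = 275.1.
Equity: weight = 136/275.1 = 0.4944; cost = 10.2%.
Preferred: weight = 12.1/275.1 = 0.0440; cost = 8.1%.
Subordinated notes: weight = 127/275.1 = 0.4617; after-tax cost = 8.3% × (1 − 37%) = 5.2290%.
WACC = 0.4944 × 10.2000% + 0.0440 × 8.1000% + 0.4617 × 5.2290% = 7.8128%.

7.81%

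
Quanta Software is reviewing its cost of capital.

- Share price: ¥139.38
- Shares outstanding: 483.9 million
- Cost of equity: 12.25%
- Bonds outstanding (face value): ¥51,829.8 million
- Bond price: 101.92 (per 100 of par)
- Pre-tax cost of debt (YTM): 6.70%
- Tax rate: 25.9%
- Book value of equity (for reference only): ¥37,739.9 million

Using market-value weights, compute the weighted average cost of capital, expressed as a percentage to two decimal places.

9.05%

Market value of equity E = 139.38 × 483.9m = 67445.982m. Market value of debt D = 51829.8m × 101.92/100 = 52824.93216m.
Total capital V = 67445.982 + 52824.93216 = 120270.91416.
Equity: weight = 67445.982/120270.91416 = 0.5608; cost = 12.25%.
Bonds outstanding: weight = 52824.93216/120270.91416 = 0.4392; after-tax cost = 6.7% × (1 − 25.9%) = 4.9647%.
WACC = 0.5608 × 12.2500% + 0.4392 × 4.9647% = 9.0502%.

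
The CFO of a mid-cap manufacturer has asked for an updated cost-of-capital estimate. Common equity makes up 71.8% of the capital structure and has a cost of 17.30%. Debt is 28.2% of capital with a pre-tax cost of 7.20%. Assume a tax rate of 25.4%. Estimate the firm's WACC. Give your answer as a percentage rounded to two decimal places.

After-tax cost of debt = 7.2% × (1 − 25.4%) = 5.3712%.
WACC = 0.718 × 17.3000% + 0.282 × 5.3712% = 13.9361%.

13.94%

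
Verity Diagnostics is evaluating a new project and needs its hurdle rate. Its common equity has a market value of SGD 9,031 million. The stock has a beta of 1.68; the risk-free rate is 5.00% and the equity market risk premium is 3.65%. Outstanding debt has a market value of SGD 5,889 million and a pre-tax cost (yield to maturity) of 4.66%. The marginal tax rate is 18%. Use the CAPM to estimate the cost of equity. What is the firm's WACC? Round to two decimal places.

8.25%

Cost of equity via CAPM: Re = 5.0% + 1.68 × 3.65% = 11.1320%.
Total capital V = 9031 + 5889 = 14920.
Equity: weight = 9031/14920 = 0.6053; cost = 11.132%.
Debt: weight = 5889/14920 = 0.3947; after-tax cost = 4.66% × (1 − 18%) = 3.8212%.
WACC = 0.6053 × 11.1320% + 0.3947 × 3.8212% = 8.2464%.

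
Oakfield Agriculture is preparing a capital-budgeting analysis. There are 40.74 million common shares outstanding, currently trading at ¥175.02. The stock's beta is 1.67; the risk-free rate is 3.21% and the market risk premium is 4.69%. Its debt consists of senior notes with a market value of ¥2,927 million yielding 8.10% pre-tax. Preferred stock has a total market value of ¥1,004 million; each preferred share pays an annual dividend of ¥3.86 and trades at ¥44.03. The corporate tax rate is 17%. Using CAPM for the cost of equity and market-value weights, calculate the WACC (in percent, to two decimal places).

9.69%

Cost of equity via CAPM: Re = 3.21% + 1.67 × 4.69% = 11.0423%.
Cost of preferred: Rp = 3.86 / 44.03 = 8.7667%.
Market value of equity E = 175.02 × 40.74m = 7130.3148m.
Total capital V = 7130.3148 + 1004 + 2927 = 11061.3148.
Equity: weight = 7130.3148/11061.3148 = 0.6446; cost = 11.0423%.
Preferred: weight = 1004/11061.3148 = 0.0908; cost = 8.7667%.
Senior notes: weight = 2927/11061.3148 = 0.2646; after-tax cost = 8.1% × (1 − 17%) = 6.7230%.
WACC = 0.6446 × 11.0423% + 0.0908 × 8.7667% + 0.2646 × 6.7230% = 9.6928%.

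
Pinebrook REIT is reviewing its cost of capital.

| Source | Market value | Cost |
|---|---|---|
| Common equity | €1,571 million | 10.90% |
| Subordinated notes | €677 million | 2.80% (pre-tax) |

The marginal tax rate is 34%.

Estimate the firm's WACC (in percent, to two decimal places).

Total capital V = 1571 + 677 = 2248.
Equity: weight = 1571/2248 = 0.6988; cost = 10.9%.
Subordinated notes: weight = 677/2248 = 0.3012; after-tax cost = 2.8% × (1 − 34%) = 1.8480%.
WACC = 0.6988 × 10.9000% + 0.3012 × 1.8480% = 8.1739%.

8.17%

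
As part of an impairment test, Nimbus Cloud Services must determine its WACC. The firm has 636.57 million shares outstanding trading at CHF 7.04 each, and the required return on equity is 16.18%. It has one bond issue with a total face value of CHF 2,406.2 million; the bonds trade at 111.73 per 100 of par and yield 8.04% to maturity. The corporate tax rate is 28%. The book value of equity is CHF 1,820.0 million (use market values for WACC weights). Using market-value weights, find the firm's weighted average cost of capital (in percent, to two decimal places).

12.28%

Market value of equity E = 7.04 × 636.57m = 4481.4528m. Market value of debt D = 2406.2m × 111.73/100 = 2688.44726m.
Total capital V = 4481.4528 + 2688.44726 = 7169.90006.
Equity: weight = 4481.4528/7169.90006 = 0.6250; cost = 16.18%.
Bonds outstanding: weight = 2688.44726/7169.90006 = 0.3750; after-tax cost = 8.04% × (1 − 28%) = 5.7888%.
WACC = 0.6250 × 16.1800% + 0.3750 × 5.7888% = 12.2837%.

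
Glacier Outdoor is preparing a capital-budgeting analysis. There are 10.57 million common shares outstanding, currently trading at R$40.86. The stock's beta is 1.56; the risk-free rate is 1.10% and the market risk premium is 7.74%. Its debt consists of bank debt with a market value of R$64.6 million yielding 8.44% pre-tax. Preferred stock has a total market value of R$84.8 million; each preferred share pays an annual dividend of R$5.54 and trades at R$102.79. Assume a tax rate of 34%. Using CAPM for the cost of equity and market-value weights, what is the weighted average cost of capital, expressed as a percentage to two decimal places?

Cost of equity via CAPM: Re = 1.1% + 1.56 × 7.74% = 13.1744%.
Cost of preferred: Rp = 5.54 / 102.79 = 5.3896%.
Market value of equity E = 40.86 × 10.57m = 431.8902m.
Total capital V = 431.8902 + 84.8 + 64.6 = 581.2902.
Equity: weight = 431.8902/581.2902 = 0.7430; cost = 13.1744%.
Preferred: weight = 84.8/581.2902 = 0.1459; cost = 5.3896%.
Bank debt: weight = 64.6/581.2902 = 0.1111; after-tax cost = 8.44% × (1 − 34%) = 5.5704%.
WACC = 0.7430 × 13.1744% + 0.1459 × 5.3896% + 0.1111 × 5.5704% = 11.1937%.

11.19%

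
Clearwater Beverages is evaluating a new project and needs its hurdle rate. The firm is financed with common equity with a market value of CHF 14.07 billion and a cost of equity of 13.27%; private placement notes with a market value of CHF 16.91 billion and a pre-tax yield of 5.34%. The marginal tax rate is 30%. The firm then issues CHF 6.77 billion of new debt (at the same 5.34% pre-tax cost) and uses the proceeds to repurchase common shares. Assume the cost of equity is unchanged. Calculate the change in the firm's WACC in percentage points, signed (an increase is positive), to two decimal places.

Current WACC:
Total capital V = 14.07 + 16.91 = 30.98.
Equity: weight = 14.07/30.98 = 0.4542; cost = 13.27%.
Private placement notes: weight = 16.91/30.98 = 0.5458; after-tax cost = 5.34% × (1 − 30%) = 3.7380%.
WACC = 0.4542 × 13.2700% + 0.5458 × 3.7380% = 8.0671%.
After the change:
Total capital V = 7.3 + 23.68 = 30.98.
Equity: weight = 7.3/30.98 = 0.2356; cost = 13.27%.
Private placement notes: weight = 23.68/30.98 = 0.7644; after-tax cost = 5.34% × (1 − 30%) = 3.7380%.
WACC = 0.2356 × 13.2700% + 0.7644 × 3.7380% = 5.9841%.
Change in WACC = 5.9841% − 8.0671% = -2.0830 pp.

-2.08 pp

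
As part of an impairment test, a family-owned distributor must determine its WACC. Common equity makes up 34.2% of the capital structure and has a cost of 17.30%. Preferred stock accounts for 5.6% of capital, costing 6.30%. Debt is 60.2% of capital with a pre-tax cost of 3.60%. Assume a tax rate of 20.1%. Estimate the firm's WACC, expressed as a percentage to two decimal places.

After-tax cost of debt = 3.6% × (1 − 20.1%) = 2.8764%.
WACC = 0.342 × 17.3000% + 0.056 × 6.3000% + 0.602 × 2.8764% = 8.0010%.

8.00%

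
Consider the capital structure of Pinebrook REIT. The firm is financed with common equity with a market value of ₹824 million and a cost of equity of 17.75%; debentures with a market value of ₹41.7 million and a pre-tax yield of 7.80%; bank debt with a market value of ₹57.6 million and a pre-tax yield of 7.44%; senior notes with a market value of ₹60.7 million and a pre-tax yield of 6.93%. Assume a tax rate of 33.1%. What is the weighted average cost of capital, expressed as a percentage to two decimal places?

15.66%

Total capital V = 824 + 41.7 + 57.6 + 60.7 = 984.
Equity: weight = 824/984 = 0.8374; cost = 17.75%.
Debentures: weight = 41.7/984 = 0.0424; after-tax cost = 7.8% × (1 − 33.1%) = 5.2182%.
Bank debt: weight = 57.6/984 = 0.0585; after-tax cost = 7.44% × (1 − 33.1%) = 4.9774%.
Senior notes: weight = 60.7/984 = 0.0617; after-tax cost = 6.93% × (1 − 33.1%) = 4.6362%.
WACC = 0.8374 × 17.7500% + 0.0424 × 5.2182% + 0.0585 × 4.9774% + 0.0617 × 4.6362% = 15.6623%.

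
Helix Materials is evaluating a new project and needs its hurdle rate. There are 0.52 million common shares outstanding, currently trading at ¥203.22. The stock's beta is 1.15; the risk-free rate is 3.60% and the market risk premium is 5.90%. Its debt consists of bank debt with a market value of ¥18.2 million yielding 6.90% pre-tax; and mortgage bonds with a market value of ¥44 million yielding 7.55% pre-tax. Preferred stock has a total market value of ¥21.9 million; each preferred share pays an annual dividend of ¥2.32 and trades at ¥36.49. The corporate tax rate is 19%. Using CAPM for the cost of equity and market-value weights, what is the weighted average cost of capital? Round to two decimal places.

Cost of equity via CAPM: Re = 3.6% + 1.15 × 5.9% = 10.3850%.
Cost of preferred: Rp = 2.32 / 36.49 = 6.3579%.
Market value of equity E = 203.22 × 0.52m = 105.6744m.
Total capital V = 105.6744 + 21.9 + 18.2 + 44 = 189.7744.
Equity: weight = 105.6744/189.7744 = 0.5568; cost = 10.385%.
Preferred: weight = 21.9/189.7744 = 0.1154; cost = 6.3579%.
Bank debt: weight = 18.2/189.7744 = 0.0959; after-tax cost = 6.9% × (1 − 19%) = 5.5890%.
Mortgage bonds: weight = 44/189.7744 = 0.2319; after-tax cost = 7.55% × (1 − 19%) = 6.1155%.
WACC = 0.5568 × 10.3850% + 0.1154 × 6.3579% + 0.0959 × 5.5890% + 0.2319 × 6.1155% = 8.4704%.

8.47%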